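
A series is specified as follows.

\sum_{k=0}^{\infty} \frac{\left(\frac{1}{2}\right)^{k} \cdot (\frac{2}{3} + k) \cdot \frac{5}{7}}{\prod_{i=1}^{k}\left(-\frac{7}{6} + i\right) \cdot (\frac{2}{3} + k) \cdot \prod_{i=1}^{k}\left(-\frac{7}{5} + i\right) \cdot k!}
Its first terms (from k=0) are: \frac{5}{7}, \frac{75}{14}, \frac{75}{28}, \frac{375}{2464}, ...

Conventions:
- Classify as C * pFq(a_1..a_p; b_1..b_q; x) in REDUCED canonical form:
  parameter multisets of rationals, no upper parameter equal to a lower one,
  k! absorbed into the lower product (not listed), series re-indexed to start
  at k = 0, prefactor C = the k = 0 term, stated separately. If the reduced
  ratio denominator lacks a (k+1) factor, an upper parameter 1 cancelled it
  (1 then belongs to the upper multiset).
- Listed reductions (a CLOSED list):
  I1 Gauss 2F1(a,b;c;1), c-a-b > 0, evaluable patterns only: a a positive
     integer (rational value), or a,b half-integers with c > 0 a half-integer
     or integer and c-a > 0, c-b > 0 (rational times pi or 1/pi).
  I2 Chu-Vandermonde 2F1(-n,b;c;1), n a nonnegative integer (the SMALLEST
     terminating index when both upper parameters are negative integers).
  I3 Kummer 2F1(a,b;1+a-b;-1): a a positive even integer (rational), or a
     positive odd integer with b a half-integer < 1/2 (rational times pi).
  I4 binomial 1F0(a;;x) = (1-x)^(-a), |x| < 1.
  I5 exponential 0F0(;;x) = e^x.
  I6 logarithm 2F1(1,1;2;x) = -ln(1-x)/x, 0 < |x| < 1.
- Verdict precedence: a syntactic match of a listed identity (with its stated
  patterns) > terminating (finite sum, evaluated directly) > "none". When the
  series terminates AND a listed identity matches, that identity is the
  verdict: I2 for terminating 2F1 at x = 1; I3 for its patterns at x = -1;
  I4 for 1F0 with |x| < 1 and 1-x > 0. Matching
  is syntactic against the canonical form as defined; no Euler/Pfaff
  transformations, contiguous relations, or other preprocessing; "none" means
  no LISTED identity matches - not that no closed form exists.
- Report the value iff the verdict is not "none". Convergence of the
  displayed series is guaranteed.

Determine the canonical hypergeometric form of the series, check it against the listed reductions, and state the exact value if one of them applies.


Prefactor \frac{5}{7}, argument \frac{1}{2}: 0F2 with upper {-} over lower {-\frac{2}{5}, -\frac{1}{6}}. Verdict: none - at argument \frac{1}{2} the multisets {-} ; {-\frac{2}{5}, -\frac{1}{6}} match no listed identity.

Key step: t_0 = \frac{5}{7} here, and k + 2/3 divides numerator and denominator alike; C = 5/7, x = 1/2 after cancelling.
Term ratio: r(k) = \frac{1}{2} * 1 / [(k-\frac{2}{5}) (k-\frac{1}{6}) (k+1)] - rational in k. x = \frac{1}{2}; t_0 = \frac{5}{7}; negate the roots.


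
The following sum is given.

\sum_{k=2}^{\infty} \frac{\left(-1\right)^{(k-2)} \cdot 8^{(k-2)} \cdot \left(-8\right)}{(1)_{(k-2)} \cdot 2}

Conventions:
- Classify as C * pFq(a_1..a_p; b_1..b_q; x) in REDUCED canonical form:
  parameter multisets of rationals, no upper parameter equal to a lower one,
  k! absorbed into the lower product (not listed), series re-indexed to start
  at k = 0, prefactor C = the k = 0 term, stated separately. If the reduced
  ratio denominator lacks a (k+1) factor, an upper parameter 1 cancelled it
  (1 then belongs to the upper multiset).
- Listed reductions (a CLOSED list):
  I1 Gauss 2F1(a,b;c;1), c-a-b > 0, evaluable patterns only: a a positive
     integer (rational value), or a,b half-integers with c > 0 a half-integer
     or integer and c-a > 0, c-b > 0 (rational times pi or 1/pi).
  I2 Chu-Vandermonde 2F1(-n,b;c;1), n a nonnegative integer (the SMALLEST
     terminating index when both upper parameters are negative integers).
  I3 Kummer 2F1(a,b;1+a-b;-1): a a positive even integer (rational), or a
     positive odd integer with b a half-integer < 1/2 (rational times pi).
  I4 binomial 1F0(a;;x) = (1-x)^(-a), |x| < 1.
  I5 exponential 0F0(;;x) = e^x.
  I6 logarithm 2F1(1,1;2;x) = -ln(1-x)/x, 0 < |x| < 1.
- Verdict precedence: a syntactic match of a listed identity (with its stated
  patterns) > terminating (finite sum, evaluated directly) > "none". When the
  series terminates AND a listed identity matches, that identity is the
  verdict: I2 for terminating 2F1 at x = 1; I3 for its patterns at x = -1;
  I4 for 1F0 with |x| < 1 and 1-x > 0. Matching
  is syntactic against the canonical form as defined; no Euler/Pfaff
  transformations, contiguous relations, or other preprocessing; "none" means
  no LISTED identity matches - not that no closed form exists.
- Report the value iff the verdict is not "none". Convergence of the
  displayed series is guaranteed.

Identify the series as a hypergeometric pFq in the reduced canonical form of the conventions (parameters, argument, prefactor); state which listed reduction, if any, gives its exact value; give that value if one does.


Prefactor -4, argument -8: 0F0 with upper {-} over lower {-}. Verdict: this is the I5 exponential reduction (the 0F0 exponential series at x = -8). Its exact value is \left(-4\right) \cdot e^{-8}.

The tell: with t_0 = -4, (1)_k (C = -4, x = -8) is k! itself.
Ratio: r(k) = -8 * 1 / [(k+1)] - rational in k. x = -8; t_0 = -4; negate the roots.


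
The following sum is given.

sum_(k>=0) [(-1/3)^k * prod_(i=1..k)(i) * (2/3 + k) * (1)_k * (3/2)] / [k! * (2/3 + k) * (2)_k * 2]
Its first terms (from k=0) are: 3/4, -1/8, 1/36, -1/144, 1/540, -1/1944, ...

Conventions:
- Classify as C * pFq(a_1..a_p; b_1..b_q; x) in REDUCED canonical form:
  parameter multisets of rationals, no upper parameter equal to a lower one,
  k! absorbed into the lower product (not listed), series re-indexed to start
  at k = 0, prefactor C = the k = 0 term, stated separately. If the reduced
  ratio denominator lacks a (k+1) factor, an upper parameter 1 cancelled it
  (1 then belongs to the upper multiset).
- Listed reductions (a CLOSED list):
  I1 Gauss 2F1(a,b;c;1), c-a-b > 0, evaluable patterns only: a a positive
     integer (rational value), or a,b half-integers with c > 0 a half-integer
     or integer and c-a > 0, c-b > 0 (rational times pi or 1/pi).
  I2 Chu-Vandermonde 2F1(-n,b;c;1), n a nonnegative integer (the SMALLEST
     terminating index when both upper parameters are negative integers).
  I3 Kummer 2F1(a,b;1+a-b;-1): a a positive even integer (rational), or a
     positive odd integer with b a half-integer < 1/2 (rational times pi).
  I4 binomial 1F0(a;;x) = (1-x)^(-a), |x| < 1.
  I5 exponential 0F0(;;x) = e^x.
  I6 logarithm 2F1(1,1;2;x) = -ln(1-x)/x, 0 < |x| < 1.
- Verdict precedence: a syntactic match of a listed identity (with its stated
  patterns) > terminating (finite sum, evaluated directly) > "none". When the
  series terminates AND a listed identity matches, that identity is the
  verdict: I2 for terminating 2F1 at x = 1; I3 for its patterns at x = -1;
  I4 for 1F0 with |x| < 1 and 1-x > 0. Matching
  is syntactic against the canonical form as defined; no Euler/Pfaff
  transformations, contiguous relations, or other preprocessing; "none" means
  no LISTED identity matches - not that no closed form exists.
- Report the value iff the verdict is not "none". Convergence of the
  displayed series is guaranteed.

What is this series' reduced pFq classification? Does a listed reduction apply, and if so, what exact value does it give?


At argument -1/3: a 2F1 with upper {1, 1}, lower {2}, scaled by C = 3/4. Verdict: the logarithmic series (I6) fires (the logarithm: parameters (1,1;2), x = -1/3). Exact value: (9/4) * ln(4/3).

First insight: with t_0 = 3/4, the constant factors (C = 3/4) combine into one prefactor.
Adjacent-term ratio: r(k) = (-1/3) * (k+1) (k+1) / [(k+2) (k+1)] - rational in k, leading ratio (-1/3); with t_0 = 3/4, classification follows.


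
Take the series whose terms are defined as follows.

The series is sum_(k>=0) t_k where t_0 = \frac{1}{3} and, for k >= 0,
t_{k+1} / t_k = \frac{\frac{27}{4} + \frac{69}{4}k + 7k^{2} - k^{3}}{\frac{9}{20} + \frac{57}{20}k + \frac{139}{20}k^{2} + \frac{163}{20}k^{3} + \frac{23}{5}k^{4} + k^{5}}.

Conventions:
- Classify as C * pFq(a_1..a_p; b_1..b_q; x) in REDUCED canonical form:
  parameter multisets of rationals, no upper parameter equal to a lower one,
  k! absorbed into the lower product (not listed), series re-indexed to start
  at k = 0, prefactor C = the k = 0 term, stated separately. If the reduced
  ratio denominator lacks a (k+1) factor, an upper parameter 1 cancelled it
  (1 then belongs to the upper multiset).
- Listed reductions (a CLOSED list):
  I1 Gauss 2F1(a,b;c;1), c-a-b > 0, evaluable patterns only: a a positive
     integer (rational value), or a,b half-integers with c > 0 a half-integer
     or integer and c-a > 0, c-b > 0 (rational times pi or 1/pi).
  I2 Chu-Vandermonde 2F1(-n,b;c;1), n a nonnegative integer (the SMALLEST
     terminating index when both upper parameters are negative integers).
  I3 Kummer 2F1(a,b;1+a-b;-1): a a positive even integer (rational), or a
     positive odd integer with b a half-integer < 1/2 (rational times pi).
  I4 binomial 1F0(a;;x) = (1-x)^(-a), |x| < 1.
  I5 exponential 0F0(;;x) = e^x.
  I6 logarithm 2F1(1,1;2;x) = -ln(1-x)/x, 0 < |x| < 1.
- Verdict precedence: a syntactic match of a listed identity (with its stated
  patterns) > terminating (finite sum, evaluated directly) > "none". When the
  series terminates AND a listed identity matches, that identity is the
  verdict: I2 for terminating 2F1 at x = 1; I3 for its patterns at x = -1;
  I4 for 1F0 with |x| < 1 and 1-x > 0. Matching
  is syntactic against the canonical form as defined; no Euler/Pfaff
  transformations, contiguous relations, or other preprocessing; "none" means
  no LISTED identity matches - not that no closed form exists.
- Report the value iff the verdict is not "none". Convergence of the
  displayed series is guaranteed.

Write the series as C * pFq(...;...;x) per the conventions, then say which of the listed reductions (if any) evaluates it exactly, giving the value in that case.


At argument -1: a 1F2 with upper {-9}, lower {\frac{3}{5}, 1}, scaled by C = \frac{1}{3}. Verdict: terminating. With -9 upstairs the series is a 10-term polynomial sum; evaluated term by term. Sum: \frac{18120868424656169}{1326915488650752}.

Key observation: t_0 = \frac{1}{3} here, and cancel k + 3/2 from the displayed ratio first; then prefactor 1/3.
Consecutive-term ratio: r(k) = -1 * (k-9) / [(k+\frac{3}{5}) (k+1) (k+1)] - rational; roots negated = parameters, x = -1, C = \frac{1}{3}.


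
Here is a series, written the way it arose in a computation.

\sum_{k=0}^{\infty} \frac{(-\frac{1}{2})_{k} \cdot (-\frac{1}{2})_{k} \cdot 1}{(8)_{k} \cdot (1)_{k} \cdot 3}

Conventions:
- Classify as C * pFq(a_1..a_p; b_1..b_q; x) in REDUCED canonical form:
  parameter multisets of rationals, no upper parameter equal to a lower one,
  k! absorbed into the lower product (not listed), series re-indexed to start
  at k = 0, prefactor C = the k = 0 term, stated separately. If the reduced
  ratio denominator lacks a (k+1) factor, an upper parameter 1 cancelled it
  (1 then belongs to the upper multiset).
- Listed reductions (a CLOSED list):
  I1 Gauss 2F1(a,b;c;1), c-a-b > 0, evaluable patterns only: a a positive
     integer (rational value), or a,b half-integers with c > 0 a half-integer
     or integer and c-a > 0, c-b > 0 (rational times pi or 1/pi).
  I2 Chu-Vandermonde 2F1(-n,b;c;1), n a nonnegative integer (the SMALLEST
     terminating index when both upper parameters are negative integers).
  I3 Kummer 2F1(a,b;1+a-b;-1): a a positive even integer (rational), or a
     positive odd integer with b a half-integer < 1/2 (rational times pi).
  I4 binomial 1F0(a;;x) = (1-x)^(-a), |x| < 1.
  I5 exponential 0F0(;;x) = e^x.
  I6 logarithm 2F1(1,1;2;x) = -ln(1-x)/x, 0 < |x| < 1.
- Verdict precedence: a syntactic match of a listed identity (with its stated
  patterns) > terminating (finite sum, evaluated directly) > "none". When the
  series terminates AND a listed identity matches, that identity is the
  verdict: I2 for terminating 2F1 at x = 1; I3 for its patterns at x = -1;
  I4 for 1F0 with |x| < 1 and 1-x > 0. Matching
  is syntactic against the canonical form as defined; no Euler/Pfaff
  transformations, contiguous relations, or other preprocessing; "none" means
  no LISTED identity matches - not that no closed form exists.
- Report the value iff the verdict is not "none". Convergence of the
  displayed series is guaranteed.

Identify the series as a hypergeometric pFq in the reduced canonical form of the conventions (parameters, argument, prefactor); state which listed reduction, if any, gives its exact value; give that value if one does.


x = 1 here; the reduced form reads 2F1, upper {-\frac{1}{2}, -\frac{1}{2}}, lower {8}, C = \frac{1}{3}. Verdict: Gauss's theorem I1 (half-integer case) applies (x = 1; upper {-\frac{1}{2}, -\frac{1}{2}} half-integers, c = 8 in the evaluable pattern). Exact value: \frac{134217728}{124227675} / \pi.

Structural cue: with t_0 = \frac{1}{3}, (1)_k (C = 1/3, x = 1) is k! itself.
Step ratio: r(k) = 1 * (k-\frac{1}{2}) (k-\frac{1}{2}) / [(k+8) (k+1)] - rational; roots negated = parameters, x = 1, C = \frac{1}{3}.


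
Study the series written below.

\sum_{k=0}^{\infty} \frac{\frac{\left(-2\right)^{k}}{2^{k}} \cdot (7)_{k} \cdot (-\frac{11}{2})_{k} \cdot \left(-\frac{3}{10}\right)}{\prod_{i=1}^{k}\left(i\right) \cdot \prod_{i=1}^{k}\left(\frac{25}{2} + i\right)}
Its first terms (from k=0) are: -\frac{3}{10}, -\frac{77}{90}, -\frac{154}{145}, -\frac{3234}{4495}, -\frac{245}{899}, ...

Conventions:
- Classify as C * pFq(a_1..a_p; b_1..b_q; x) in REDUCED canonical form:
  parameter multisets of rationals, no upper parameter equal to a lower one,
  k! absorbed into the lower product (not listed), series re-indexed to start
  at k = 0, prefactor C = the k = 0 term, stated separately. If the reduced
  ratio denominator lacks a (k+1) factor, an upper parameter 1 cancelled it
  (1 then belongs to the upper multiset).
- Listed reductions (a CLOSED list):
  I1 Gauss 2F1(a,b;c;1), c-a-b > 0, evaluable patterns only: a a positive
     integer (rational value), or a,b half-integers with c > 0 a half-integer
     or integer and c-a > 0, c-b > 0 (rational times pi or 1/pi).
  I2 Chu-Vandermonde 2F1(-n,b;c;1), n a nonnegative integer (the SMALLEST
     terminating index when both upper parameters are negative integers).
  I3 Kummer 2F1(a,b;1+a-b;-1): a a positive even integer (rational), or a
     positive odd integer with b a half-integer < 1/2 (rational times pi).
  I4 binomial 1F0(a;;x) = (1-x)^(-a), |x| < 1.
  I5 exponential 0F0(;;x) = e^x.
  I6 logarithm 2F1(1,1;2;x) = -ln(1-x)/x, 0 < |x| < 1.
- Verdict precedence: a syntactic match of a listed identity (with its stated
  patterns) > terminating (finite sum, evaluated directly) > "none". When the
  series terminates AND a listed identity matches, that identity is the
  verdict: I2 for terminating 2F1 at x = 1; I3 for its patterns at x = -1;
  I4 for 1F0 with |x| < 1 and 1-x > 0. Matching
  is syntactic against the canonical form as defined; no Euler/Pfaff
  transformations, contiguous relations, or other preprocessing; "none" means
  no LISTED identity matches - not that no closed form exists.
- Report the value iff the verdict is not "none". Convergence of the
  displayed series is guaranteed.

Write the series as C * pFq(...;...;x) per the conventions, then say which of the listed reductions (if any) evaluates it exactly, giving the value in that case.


At argument -1: a 2F1 with upper {-\frac{11}{2}, 7}, lower {\frac{27}{2}}, scaled by C = -\frac{3}{10}. Verdict at x = -1: the Kummer evaluation I3 matches (x = -1; c = \frac{27}{2} equals 1+a-b for upper {-\frac{11}{2}, 7}: listed pattern). Exact value: \left(-\frac{557732175}{536870912}\right) \cdot \pi.

Structural cue: with t_0 = -\frac{3}{10}, the two k-th powers (prefactor -3/10) combine into one argument.
Adjacent-term ratio: r(k) = -1 * (k-\frac{11}{2}) (k+7) / [(k+\frac{27}{2}) (k+1)] - rational; roots negated = parameters, x = -1, C = -\frac{3}{10}.


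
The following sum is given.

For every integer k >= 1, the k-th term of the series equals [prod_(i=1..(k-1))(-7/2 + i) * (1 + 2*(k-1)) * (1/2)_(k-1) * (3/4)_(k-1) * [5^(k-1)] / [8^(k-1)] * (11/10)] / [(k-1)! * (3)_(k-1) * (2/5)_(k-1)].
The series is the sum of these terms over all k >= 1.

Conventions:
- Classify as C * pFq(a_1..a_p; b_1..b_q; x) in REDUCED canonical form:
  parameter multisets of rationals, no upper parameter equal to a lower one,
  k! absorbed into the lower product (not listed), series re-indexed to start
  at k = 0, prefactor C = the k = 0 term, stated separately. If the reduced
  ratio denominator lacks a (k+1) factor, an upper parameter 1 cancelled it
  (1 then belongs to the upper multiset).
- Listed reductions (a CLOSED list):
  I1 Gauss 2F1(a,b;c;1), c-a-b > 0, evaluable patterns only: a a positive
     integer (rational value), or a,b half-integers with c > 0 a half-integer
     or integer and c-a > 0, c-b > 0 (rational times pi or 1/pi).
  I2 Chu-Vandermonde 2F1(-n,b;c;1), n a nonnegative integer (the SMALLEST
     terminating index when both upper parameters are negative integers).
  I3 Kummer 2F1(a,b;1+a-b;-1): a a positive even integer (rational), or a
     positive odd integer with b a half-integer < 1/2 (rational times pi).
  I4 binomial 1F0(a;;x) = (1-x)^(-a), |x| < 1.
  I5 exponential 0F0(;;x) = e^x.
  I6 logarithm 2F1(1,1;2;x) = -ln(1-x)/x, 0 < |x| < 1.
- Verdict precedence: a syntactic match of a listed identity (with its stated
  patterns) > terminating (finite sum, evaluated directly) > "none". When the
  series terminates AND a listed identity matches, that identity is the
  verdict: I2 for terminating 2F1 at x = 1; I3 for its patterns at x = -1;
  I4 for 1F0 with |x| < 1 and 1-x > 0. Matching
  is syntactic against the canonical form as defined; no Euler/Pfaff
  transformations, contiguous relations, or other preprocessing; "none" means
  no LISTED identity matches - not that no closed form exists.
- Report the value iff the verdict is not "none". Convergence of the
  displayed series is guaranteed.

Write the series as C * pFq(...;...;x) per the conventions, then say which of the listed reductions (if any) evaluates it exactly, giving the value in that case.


x = 5/8 here; the reduced form reads 3F2, upper {-5/2, 3/4, 3/2}, lower {2/5, 3}, C = 11/10. Verdict: no listed reduction: x = 5/8 and upper {-5/2, 3/4, 3/2} fail every I1-I6 pattern.

The tell: from the first term 11/10: the running product (C = 11/10, x = 5/8) telescopes to a rising factorial.
Ratio: r(k) = (5/8) * (k-5/2) (k+3/4) (k+3/2) / [(k+2/5) (k+3) (k+1)] - rational in k, leading ratio (5/8); with t_0 = 11/10, classification follows.


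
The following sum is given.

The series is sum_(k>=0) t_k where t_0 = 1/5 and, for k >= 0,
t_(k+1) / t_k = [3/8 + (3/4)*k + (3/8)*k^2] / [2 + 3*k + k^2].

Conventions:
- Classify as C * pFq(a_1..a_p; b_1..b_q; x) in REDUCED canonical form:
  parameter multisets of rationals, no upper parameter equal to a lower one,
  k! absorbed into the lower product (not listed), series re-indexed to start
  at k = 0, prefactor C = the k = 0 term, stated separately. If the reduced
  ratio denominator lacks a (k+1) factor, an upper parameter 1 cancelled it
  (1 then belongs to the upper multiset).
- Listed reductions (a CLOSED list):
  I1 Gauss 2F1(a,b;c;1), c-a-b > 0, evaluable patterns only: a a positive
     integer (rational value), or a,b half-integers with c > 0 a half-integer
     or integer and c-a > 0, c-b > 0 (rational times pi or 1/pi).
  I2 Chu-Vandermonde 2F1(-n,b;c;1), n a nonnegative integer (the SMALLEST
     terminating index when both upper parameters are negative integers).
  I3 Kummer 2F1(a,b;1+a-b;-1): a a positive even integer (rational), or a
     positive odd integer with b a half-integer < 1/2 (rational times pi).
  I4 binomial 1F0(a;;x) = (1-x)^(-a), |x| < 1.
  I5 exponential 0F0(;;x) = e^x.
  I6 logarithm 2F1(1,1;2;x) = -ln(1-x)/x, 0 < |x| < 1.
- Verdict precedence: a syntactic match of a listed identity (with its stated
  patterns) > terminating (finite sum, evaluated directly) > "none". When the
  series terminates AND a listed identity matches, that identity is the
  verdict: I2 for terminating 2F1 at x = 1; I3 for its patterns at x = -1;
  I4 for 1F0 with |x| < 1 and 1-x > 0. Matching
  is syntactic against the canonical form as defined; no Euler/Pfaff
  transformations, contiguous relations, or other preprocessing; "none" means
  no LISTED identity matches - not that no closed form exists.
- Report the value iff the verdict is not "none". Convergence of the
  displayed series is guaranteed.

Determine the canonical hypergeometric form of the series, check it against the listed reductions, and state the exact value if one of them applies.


Classification (C = 1/5): 2F1 with upper {1, 1}, lower {2}, argument x = 3/8. Verdict (x = 3/8): logarithm (I6) applies (the logarithm: parameters (1,1;2), x = 3/8). Its exact value is (-8/15) * ln(5/8).

Key observation: t_0 being 1/5, the expanded ratio factors over Q; prefactor 1/5, roots give parameters.
Adjacent-term ratio: r(k) = (3/8) * (k+1) (k+1) / [(k+2) (k+1)] - poly over poly, x = (3/8) from leading terms; C = 1/5 at k = 0.


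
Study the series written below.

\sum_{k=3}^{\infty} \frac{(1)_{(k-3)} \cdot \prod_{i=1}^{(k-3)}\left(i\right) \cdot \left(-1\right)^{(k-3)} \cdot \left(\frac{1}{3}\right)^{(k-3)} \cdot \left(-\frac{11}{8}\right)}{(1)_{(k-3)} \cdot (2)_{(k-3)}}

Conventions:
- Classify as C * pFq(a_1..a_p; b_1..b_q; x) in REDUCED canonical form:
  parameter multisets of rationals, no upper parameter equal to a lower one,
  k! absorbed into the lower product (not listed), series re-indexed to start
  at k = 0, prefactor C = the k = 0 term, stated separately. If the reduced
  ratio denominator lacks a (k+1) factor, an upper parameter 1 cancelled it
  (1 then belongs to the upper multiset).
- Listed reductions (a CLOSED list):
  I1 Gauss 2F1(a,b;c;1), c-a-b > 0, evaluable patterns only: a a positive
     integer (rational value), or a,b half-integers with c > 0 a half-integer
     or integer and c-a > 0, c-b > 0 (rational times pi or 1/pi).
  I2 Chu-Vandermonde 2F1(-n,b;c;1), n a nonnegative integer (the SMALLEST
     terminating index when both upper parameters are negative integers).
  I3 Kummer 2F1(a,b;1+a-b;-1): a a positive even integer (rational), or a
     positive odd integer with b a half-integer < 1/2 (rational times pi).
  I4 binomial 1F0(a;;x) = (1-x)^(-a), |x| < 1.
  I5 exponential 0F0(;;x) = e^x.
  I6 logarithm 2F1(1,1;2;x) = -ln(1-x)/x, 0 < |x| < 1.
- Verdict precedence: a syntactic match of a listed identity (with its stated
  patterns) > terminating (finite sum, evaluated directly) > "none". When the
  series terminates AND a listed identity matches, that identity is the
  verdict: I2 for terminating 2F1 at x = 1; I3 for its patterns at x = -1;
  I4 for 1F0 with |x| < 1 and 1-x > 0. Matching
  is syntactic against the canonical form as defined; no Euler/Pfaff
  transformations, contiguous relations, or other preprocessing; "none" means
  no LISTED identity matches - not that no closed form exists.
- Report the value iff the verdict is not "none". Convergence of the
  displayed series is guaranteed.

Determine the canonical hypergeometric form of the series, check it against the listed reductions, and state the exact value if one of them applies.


With C = -\frac{11}{8}: the canonical form is 2F1(1, 1; 2; -\frac{1}{3}). Verdict: logarithm (I6) fires (the logarithm: parameters (1,1;2), x = -\frac{1}{3}). Hence: \left(-\frac{33}{8}\right) \cdot \ln\left(\frac{4}{3}\right).

Key observation: from the first term -\frac{11}{8}: the running product (prefactor -11/8) telescopes to a rising factorial.
Step ratio: r(k) = -\frac{1}{3} * (k+1) (k+1) / [(k+2) (k+1)] - rational in k. x = -\frac{1}{3}; t_0 = -\frac{11}{8}; negate the roots.


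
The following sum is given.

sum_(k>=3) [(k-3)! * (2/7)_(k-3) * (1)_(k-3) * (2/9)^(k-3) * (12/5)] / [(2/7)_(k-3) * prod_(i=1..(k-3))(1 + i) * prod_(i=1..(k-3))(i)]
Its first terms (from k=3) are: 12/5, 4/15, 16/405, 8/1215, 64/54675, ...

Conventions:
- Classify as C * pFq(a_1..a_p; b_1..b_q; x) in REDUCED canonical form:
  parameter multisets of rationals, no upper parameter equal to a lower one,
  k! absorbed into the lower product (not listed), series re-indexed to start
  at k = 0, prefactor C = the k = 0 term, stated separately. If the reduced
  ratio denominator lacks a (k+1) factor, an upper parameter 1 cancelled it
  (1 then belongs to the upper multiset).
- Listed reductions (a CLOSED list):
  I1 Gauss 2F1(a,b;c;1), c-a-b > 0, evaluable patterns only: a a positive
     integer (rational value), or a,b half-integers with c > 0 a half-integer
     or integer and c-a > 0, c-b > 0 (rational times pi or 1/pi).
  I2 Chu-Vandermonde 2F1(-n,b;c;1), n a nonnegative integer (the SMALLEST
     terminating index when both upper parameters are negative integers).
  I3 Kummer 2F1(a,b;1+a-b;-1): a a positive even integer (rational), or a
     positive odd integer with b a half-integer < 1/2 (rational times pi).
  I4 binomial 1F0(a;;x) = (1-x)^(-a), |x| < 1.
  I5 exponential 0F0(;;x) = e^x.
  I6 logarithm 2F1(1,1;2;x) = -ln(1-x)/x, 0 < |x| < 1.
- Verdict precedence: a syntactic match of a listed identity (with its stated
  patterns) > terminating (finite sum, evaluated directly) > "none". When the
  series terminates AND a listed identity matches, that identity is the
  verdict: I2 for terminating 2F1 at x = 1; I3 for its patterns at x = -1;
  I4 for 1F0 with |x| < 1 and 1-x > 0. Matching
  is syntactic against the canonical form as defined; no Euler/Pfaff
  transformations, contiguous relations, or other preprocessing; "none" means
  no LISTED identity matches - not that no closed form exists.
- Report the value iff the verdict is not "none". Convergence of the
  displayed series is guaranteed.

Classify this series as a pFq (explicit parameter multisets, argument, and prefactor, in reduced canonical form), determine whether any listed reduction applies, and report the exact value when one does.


The tell: with t_0 = 12/5, the factorial ratio (C = 12/5, x = 2/9) (k+a-1)!/(a-1)! is a rising factorial (a)_k.
Adjacent-term ratio: r(k) = (2/9) * (k+1) (k+1) / [(k+2) (k+1)] - rational in k. x = (2/9); t_0 = 12/5; negate the roots.

At argument 2/9: a 2F1 with upper {1, 1}, lower {2}, scaled by C = 12/5. Verdict: logarithm (I6) applies (the logarithm: parameters (1,1;2), x = 2/9). Exact value: (-54/5) * ln(7/9).


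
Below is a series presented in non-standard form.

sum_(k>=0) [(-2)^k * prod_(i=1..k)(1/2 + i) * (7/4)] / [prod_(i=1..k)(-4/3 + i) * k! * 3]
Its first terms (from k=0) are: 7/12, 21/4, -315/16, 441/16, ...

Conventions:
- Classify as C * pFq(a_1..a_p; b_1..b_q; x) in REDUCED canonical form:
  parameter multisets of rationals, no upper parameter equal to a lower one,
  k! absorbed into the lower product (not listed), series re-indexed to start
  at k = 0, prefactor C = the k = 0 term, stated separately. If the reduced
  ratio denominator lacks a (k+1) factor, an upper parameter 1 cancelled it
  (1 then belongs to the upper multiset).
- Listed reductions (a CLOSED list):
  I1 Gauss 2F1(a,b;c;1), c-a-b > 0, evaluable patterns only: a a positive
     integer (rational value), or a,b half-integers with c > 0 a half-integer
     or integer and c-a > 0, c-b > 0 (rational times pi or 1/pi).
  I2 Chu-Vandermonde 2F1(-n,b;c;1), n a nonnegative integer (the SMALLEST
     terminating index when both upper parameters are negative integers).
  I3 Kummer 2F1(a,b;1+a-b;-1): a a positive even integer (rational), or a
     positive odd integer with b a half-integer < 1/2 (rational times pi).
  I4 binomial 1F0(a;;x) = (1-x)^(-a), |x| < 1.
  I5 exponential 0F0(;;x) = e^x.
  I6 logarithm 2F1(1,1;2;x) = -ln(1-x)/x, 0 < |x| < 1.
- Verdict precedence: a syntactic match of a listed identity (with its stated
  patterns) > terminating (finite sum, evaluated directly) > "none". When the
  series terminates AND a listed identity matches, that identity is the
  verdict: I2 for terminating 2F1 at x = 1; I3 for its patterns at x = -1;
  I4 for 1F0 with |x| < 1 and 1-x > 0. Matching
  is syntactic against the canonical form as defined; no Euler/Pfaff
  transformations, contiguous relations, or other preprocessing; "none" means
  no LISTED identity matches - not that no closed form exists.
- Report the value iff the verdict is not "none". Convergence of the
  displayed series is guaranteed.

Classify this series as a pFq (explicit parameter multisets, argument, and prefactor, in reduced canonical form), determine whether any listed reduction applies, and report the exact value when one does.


With C = 7/12: the canonical form is 1F1(3/2; -1/3; -2). Verdict: none (x = -2): each listed identity misses the multisets {3/2} ; {-1/3}.

The tell: t_0 = 7/12 here, and the constant factors (C = 7/12, x = -2) combine into one prefactor.
Adjacent-term ratio: r(k) = (-2) * (k+3/2) / [(k-1/3) (k+1)] - rational in k, leading ratio (-2); with t_0 = 7/12, classification follows.


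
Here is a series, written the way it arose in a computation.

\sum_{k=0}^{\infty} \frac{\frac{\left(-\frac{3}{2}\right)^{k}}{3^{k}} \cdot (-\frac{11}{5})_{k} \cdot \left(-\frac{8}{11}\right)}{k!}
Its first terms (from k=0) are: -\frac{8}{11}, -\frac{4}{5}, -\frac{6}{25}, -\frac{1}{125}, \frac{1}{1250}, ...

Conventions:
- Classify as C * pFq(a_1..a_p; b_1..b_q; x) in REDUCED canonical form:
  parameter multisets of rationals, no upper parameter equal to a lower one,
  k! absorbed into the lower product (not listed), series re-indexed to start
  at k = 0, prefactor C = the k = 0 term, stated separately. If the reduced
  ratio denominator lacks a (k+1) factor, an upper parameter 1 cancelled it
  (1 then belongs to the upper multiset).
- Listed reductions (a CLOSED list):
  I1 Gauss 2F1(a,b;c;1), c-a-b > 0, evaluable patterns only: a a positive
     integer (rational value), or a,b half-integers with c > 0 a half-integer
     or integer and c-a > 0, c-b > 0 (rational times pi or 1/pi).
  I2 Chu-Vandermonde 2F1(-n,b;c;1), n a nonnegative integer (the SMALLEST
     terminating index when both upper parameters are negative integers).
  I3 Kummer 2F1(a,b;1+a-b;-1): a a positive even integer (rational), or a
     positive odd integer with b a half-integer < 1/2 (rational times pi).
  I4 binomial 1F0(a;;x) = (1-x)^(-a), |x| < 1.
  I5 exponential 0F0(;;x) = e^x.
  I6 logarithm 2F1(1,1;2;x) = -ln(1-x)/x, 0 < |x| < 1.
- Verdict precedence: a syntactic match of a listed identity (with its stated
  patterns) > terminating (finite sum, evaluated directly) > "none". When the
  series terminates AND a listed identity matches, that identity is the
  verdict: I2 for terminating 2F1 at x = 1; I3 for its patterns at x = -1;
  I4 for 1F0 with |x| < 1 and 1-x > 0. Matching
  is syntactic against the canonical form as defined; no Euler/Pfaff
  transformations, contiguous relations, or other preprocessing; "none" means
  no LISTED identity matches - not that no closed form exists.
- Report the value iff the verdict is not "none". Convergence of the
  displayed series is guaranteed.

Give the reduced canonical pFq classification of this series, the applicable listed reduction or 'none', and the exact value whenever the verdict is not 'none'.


Key step: t_0 being -\frac{8}{11}, the two k-th powers (C = -8/11) combine into one argument.
Ratio: r(k) = -\frac{1}{2} * (k-\frac{11}{5}) / [(k+1)] - rational in k, leading ratio -\frac{1}{2}; with t_0 = -\frac{8}{11}, classification follows.

With C = -\frac{8}{11}: the canonical form is 1F0(-\frac{11}{5}; -; -\frac{1}{2}). Verdict: binomial (I4) matches (the 1F0 binomial series: exponent 11/5, x = -\frac{1}{2}). Exact value: \left(-\frac{8}{11}\right) \cdot \left(\frac{3}{2}\right)^{\frac{11}{5}}.


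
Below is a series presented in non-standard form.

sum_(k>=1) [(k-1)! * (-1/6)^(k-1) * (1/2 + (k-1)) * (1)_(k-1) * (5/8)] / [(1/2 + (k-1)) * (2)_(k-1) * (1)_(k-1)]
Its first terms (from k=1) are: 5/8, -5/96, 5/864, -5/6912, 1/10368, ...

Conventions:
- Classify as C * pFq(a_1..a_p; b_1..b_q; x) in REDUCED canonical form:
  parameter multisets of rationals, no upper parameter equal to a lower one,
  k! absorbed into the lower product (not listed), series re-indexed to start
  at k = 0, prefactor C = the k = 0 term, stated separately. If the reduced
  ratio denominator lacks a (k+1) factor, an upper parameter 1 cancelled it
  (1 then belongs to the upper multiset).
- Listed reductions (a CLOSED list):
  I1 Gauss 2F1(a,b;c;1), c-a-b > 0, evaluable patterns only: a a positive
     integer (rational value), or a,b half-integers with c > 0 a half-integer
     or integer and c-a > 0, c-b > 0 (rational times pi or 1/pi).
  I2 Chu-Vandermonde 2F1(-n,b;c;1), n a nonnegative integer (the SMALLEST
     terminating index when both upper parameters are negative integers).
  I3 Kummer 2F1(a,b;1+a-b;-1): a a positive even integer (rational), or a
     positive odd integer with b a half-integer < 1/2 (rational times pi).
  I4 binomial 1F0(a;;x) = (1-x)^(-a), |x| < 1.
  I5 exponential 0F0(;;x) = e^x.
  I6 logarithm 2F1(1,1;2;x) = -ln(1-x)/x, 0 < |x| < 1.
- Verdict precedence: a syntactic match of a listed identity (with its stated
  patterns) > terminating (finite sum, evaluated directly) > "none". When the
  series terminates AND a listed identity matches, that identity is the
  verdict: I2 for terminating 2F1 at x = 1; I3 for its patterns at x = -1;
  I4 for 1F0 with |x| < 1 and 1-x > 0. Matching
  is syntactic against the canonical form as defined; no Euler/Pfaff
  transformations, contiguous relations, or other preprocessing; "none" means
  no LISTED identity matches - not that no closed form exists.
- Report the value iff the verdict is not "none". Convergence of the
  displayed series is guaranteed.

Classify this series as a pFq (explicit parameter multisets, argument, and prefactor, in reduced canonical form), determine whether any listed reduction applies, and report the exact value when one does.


x = -1/6 here; the reduced form reads 2F1, upper {1, 1}, lower {2}, C = 5/8. Verdict: logarithm (I6) fires (the logarithm: parameters (1,1;2), x = -1/6). Hence: (15/4) * ln(7/6).

The tell: from the first term 5/8: striking the common factor k + 1/2 reduces the term (C = 5/8, x = -1/6).
Adjacent-term ratio: r(k) = (-1/6) * (k+1) (k+1) / [(k+2) (k+1)] - rational in k, leading ratio (-1/6); with t_0 = 5/8, classification follows.


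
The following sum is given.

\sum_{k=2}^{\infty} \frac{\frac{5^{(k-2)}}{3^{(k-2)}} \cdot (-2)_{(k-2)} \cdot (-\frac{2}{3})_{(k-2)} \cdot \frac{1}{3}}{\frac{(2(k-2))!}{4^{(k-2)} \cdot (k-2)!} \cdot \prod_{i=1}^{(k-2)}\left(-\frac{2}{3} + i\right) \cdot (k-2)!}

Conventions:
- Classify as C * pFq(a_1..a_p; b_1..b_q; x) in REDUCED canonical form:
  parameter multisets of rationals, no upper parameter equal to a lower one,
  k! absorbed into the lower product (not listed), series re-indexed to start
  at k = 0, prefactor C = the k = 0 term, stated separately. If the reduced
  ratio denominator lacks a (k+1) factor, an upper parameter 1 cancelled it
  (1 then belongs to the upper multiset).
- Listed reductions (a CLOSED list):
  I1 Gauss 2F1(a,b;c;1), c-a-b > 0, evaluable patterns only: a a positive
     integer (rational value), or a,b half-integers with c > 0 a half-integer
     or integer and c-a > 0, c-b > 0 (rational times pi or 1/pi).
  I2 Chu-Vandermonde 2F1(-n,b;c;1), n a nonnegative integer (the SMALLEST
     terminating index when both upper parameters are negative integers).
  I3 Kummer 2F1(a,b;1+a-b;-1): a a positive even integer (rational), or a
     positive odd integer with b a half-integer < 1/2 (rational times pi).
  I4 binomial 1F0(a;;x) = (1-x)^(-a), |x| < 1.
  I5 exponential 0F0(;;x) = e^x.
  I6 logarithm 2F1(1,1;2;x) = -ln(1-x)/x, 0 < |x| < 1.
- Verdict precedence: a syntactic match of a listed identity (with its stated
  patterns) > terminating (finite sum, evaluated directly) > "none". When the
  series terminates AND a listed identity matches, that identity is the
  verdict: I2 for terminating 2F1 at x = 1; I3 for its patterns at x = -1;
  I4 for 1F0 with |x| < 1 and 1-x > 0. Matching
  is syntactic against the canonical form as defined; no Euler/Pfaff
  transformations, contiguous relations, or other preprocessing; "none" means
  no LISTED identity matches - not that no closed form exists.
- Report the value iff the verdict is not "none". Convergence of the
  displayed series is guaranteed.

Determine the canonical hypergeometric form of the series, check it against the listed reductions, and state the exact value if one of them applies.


Reduced: x = \frac{5}{3}, 2F2, upper = {-2, -\frac{2}{3}}, lower = {\frac{1}{3}, \frac{1}{2}}, C = \frac{1}{3}. Verdict: terminating at k = 2: the factor (-2)_k kills every later term; summing the 3 survivors is exact. Value: \frac{337}{81}.

Key observation: t_0 = \frac{1}{3} here, and the two geometric factors (C = 1/3, x = 5/3) combine into one argument.
Ratio: r(k) = \frac{5}{3} * (k-2) (k-\frac{2}{3}) / [(k+\frac{1}{3}) (k+\frac{1}{2}) (k+1)] ; factor over Q: parameters, x = \frac{5}{3}, and C = \frac{1}{3}.


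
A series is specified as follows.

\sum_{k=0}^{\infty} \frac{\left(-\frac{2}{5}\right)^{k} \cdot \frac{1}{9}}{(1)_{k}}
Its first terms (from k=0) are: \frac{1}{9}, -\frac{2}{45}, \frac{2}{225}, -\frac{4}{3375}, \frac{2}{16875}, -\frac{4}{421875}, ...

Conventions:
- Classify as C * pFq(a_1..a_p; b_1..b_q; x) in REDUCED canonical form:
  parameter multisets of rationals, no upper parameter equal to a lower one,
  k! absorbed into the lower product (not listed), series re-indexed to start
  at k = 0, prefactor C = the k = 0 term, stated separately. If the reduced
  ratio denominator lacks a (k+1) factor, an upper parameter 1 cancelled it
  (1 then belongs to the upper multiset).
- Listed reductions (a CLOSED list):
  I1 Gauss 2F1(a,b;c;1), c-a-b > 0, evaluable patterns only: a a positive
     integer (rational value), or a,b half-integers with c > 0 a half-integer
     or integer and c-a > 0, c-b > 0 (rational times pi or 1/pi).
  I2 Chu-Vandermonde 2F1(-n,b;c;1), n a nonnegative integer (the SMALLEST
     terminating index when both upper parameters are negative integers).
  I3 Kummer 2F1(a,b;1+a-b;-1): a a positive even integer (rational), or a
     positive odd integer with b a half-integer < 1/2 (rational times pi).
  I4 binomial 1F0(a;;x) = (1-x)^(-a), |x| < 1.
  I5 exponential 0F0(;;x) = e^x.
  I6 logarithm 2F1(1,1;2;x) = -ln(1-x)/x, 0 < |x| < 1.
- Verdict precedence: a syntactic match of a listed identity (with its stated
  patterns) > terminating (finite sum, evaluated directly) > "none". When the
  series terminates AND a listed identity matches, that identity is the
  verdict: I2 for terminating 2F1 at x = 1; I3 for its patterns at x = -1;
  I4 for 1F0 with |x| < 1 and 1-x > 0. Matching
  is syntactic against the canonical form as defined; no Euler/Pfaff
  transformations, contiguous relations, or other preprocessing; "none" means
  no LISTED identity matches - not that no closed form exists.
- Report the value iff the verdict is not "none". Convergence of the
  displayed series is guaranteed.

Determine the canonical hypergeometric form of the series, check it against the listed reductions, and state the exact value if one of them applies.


Classification (C = \frac{1}{9}): 0F0 with upper {-}, lower {-}, argument x = -\frac{2}{5}. Verdict (x = -\frac{2}{5}): the I5 exponential reduction applies (the 0F0 exponential series at x = -\frac{2}{5}). Sum: \frac{1}{9} \cdot e^{-\frac{2}{5}}.

First insight: from the first term \frac{1}{9}: (1)_k (C = 1/9) is k! itself.
Term ratio: r(k) = -\frac{2}{5} * 1 / [(k+1)] ; factor over Q: parameters, x = -\frac{2}{5}, and C = \frac{1}{9}.


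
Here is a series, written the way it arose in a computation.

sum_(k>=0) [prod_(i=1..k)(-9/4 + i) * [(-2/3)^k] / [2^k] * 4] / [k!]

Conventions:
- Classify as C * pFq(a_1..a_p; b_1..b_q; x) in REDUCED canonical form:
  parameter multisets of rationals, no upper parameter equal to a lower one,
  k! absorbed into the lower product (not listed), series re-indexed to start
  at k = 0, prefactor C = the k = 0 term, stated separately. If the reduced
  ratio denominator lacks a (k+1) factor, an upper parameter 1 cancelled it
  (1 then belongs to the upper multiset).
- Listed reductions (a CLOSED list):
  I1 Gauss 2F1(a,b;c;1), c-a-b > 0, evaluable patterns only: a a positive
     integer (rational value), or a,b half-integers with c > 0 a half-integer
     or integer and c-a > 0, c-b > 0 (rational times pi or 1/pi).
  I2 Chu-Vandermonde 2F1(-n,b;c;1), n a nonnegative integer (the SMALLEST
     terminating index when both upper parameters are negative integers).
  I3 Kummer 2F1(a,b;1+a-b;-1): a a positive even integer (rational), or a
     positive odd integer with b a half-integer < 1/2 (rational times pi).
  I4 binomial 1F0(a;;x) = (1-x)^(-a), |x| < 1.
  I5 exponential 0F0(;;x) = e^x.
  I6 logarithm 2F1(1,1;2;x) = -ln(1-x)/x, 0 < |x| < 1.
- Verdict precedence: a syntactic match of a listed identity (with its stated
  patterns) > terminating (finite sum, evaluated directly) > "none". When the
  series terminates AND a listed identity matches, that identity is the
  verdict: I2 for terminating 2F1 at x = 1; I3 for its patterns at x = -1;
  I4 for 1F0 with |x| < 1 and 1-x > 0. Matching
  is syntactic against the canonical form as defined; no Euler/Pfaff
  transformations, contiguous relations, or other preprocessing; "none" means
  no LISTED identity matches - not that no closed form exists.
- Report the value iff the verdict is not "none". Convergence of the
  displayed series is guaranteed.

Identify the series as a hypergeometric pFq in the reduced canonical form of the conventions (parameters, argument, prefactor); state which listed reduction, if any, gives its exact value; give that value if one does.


x = -1/3 here; the reduced form reads 1F0, upper {-5/4}, lower {-}, C = 4. Verdict at x = -1/3: binomial (I4) matches (the 1F0 binomial series: exponent 5/4, x = -1/3). Its exact value is 4 * (4/3)^(5/4).

Key observation: x = (-1/3) and the running product (prefactor 4) telescopes to a rising factorial.
Adjacent-term ratio: r(k) = (-1/3) * (k-5/4) / [(k+1)] - rational in k, leading ratio (-1/3); with t_0 = 4, classification follows.
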